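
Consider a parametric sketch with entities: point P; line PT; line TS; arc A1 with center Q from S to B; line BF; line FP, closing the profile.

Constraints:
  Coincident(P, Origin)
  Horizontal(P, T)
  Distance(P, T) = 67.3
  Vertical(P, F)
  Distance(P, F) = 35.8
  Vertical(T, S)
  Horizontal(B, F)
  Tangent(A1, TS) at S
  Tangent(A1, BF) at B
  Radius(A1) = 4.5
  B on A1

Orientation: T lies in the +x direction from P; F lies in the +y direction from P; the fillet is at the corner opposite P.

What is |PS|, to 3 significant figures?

74.2

P is at the origin; P and T share the same y with |PT| = 67.3 and T on the +x side, so T = (67.3, 0.00). PF is vertical with |PF| = 35.8 and F on the +y side, so F = (0.00, 35.8). The virtual corner opposite P is at (67.3, 35.8). A1 meets TS tangentially, so QS is at right angles to TS and the tangent condition forces QB to be normal to BF, with radius 4.5, so the center Q sits 4.5 in from both sides at Q = (62.8, 31.3). That places the tangent points at S = (67.3, 31.3) on TS and B = (62.8, 35.8) on BF. Then |PS| = |S − P| = 74.2.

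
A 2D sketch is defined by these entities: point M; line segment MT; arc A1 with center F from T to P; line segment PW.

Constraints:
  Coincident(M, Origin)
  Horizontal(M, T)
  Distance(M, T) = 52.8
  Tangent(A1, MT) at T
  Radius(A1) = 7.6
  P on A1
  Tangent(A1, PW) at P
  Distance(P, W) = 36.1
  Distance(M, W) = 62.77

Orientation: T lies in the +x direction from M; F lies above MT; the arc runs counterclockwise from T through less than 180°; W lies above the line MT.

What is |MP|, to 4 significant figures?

60.69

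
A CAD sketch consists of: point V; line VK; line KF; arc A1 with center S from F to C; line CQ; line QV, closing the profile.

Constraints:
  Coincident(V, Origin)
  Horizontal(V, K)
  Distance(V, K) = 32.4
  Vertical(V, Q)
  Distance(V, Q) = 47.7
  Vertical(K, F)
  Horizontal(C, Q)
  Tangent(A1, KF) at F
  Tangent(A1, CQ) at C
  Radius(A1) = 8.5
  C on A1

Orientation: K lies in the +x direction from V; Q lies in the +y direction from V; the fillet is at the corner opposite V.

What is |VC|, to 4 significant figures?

53.35

The virtual corner opposite V is at (32.40, 47.70). A1 meets KF tangentially, so SF is at right angles to KF and tangency of A1 to CQ means the radius SC is perpendicular to CQ, with radius 8.5, so the center S sits 8.5 in from both sides at S = (23.90, 39.20). That places the tangent points at F = (32.40, 39.20) on KF and C = (23.90, 47.70) on CQ. Then |VC| = |C − V| = 53.35.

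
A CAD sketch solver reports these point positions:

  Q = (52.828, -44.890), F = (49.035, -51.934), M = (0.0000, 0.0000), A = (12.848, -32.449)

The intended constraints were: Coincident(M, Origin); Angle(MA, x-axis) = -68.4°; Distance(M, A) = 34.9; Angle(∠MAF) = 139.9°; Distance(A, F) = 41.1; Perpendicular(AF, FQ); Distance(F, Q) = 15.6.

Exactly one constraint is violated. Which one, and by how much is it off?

Distance(F, Q) = 15.6 — off by 7.60.

M = (0.00, 0.00) ✓; MA at -68.40° ✓; |MA| = 34.90 ✓; ∠MAF = 139.9° ✓; |AF| = 41.10 ✓; ∠(AF, FQ) = 90.00° ✓; |FQ| = 8.000 ✗.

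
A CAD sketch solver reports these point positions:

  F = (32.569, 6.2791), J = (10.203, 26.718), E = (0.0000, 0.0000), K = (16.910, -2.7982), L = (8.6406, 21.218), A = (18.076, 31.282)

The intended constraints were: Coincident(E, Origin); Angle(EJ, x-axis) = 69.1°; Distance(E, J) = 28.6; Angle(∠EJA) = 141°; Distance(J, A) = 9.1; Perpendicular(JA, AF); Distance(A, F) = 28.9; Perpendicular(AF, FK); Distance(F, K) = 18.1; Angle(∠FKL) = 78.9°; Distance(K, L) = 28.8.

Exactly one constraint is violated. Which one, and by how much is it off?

Distance(K, L) = 28.8 — off by 3.40.

E = (0.00, 0.00) ✓; EJ at 69.10° ✓; |EJ| = 28.60 ✓; ∠EJA = 141.0° ✓; |JA| = 9.100 ✓; ∠(JA, AF) = 90.00° ✓; |AF| = 28.90 ✓; ∠(AF, FK) = 90.00° ✓; |FK| = 18.10 ✓; ∠FKL = 78.90° ✓; |KL| = 25.40 ✗.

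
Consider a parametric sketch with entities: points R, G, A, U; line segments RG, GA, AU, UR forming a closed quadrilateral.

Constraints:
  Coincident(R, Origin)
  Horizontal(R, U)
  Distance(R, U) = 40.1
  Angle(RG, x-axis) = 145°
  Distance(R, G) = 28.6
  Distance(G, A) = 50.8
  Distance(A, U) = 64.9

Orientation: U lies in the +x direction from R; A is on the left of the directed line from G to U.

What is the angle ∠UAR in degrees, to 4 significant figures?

37.72°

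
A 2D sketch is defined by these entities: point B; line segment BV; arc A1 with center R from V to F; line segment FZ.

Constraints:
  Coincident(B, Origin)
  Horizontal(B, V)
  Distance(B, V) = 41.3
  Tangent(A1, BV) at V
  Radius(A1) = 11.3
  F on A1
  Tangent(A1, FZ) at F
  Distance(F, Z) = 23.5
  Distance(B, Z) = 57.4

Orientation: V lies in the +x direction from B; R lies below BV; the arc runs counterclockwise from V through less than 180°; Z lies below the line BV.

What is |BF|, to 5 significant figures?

35.929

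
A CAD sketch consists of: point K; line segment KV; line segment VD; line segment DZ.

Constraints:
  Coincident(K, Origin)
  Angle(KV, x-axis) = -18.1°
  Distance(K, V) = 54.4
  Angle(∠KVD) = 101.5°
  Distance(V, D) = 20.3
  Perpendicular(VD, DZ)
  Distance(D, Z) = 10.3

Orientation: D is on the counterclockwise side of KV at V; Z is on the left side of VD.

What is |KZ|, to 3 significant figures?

53.1

K is at the origin; KV runs at -18.1° with length 54.4, so V = 54.4·(cos -18.1°, sin -18.1°) = (51.7, -16.9). ∠KVD = 101.5°, so VD runs at -18.1° + (180° − 101.5°) = 60.4° from the x-axis; with |VD| = 20.3, D = V + 20.3·(cos 60.4°, sin 60.4°) = (61.7, 0.750). VD ⟂ DZ; with |DZ| = 10.3 on the left of VD, Z = D + 10.3·(-0.869, 0.494) = (52.8, 5.84). Then |KZ| = |Z − K| = 53.1.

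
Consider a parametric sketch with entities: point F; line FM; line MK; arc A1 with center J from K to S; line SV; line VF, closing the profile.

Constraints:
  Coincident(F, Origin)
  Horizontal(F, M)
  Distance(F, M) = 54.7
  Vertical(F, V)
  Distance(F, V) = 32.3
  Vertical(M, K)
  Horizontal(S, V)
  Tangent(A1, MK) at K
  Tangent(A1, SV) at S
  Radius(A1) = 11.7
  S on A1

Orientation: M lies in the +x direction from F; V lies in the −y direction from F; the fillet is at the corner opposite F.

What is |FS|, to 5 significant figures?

53.780

F is at the origin; F and M share the same y with |FM| = 54.7 and M on the +x side, so M = (54.700, 0.0000). F and V share the same x with |FV| = 32.3 and V on the −y side, so V = (0.0000, -32.300). The virtual corner opposite F is at (54.700, -32.300). The tangent condition forces JK to be normal to MK and A1 meets SV tangentially, so JS is at right angles to SV, with radius 11.7, so the center J sits 11.7 in from both sides at J = (43.000, -20.600). That places the tangent points at K = (54.700, -20.600) on MK and S = (43.000, -32.300) on SV. Then |FS| = |S − F| = 53.780.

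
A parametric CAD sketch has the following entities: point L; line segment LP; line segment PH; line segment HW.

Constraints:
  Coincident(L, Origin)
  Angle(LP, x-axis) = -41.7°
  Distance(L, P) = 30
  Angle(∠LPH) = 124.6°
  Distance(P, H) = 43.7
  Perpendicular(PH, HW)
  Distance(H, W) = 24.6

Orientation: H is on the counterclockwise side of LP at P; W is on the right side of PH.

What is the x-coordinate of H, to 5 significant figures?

64.856

L is at the origin; LP runs at -41.7° with length 30.0, so P = 30.0·(cos -41.7°, sin -41.7°) = (22.399, -19.957). ∠LPH = 124.6°, so PH runs at -41.7° + (180° − 124.6°) = 13.700° from the x-axis; with |PH| = 43.7, H = P + 43.7·(cos 13.700°, sin 13.700°) = (64.856, -9.6071). So H.x = 64.856.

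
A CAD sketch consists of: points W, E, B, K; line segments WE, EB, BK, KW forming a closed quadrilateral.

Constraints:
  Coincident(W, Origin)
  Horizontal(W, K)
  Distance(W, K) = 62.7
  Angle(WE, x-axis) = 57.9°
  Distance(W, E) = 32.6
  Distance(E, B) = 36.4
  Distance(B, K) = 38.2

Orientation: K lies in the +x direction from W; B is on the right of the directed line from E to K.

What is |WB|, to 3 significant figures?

26.5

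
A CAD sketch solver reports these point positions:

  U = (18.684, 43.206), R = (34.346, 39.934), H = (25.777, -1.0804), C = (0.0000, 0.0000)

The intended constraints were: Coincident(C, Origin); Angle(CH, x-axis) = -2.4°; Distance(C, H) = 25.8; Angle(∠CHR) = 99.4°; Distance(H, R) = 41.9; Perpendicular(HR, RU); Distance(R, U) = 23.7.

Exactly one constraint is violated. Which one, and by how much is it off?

Distance(R, U) = 23.7 — off by 7.70.

C = (0.00, 0.00) ✓; CH at -2.400° ✓; |CH| = 25.80 ✓; ∠CHR = 99.40° ✓; |HR| = 41.90 ✓; ∠(HR, RU) = 90.00° ✓; |RU| = 16.00 ✗.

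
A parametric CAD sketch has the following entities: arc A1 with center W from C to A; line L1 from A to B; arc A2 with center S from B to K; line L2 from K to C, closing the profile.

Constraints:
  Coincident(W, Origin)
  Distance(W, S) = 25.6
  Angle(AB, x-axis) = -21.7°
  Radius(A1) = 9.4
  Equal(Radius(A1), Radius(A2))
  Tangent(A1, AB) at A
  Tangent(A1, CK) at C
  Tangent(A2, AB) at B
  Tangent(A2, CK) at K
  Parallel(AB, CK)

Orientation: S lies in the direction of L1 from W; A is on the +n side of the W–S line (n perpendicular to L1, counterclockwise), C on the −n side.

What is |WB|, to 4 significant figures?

27.27

The slot axis is L1's direction at -21.7°, so u = (cos -21.7°, sin -21.7°) = (0.9291, -0.3697) and n = (−sin -21.7°, cos -21.7°) = (0.3697, 0.9291). W is at the origin and S lies 25.6 along u from W, so S = 25.6·u = (23.79, -9.466). Tangency of A1 to both parallel lines with radius 9.4 puts A and C at W ± 9.4·n: A = (3.476, 8.734), C = (-3.476, -8.734). Equal radii place B and K the same way about S: B = S + 9.4·n = (27.26, -0.7317), K = S − 9.4·n = (20.31, -18.20). Then |WB| = |B − W| = 27.27.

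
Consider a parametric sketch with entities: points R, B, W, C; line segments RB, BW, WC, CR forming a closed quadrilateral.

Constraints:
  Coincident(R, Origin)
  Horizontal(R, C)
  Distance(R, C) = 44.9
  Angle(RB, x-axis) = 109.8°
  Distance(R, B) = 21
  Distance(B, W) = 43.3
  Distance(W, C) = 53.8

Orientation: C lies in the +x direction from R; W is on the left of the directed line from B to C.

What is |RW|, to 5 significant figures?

55.244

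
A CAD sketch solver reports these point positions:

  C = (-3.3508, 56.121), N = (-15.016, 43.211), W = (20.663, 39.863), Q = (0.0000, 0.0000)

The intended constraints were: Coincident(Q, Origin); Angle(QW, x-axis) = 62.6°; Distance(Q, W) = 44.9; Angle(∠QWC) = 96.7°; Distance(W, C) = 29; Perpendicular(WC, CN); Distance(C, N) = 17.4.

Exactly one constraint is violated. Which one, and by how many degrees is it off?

Perpendicular(WC, CN) — off by 8.00°.

Q = (0.00, 0.00) ✓; QW at 62.60° ✓; |QW| = 44.90 ✓; ∠QWC = 96.70° ✓; |WC| = 29.00 ✓; ∠(WC, CN) = 82.00° ✗; |CN| = 17.40 ✓.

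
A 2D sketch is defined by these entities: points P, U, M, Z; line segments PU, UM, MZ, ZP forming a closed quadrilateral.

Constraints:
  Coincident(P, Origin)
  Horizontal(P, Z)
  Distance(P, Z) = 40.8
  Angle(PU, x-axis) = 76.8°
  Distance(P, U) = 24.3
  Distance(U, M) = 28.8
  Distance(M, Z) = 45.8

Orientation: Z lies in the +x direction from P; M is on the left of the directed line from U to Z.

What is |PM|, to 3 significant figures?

50.9

Checks: |UM| = 28.80 ✓; |MZ| = 45.80 ✓.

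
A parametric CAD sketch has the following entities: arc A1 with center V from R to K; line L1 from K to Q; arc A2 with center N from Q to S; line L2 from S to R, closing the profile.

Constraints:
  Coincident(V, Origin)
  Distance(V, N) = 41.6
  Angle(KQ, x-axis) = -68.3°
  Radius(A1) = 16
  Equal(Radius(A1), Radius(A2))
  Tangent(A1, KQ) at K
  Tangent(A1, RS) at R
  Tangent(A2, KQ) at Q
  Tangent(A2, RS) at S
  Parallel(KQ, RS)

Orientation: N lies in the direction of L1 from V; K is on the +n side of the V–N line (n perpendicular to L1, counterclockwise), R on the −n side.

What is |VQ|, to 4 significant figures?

44.57

Tangency of A1 to both parallel lines with radius 16.0 puts K and R at V ± 16.0·n: K = (14.87, 5.916), R = (-14.87, -5.916). Equal radii place Q and S the same way about N: Q = N + 16.0·n = (30.25, -32.74), S = N − 16.0·n = (0.5153, -44.57). Then |VQ| = |Q − V| = 44.57.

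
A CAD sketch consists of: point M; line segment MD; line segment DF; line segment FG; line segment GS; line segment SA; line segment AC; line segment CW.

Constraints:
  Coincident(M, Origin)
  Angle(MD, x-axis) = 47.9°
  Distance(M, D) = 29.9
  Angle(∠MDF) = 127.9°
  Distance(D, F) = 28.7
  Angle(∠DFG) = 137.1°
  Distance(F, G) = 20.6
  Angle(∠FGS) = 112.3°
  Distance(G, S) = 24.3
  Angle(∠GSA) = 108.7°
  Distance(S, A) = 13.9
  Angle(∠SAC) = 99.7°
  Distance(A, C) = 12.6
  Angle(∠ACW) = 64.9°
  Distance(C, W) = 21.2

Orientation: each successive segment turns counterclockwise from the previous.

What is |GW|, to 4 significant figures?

16.57

M is at the origin; MD runs at 47.9° with length 29.9, so D = (20.05, 22.19). ∠MDF = 127.9° gives DF at 100.0° from the x-axis; with |DF| = 28.7, F = (15.06, 50.45). ∠DFG = 137.1° gives FG at 142.9° from the x-axis; with |FG| = 20.6, G = (-1.368, 62.88). ∠FGS = 112.3° gives GS at -149.4° from the x-axis; with |GS| = 24.3, S = (-22.28, 50.51). ∠GSA = 108.7° gives SA at -78.10° from the x-axis; with |SA| = 13.9, A = (-19.42, 36.90). ∠SAC = 99.7° gives AC at 2.200° from the x-axis; with |AC| = 12.6, C = (-6.827, 37.39). ∠ACW = 64.9° gives CW at 117.3° from the x-axis; with |CW| = 21.2, W = (-16.55, 56.23). Then |GW| = |W − G| = 16.57.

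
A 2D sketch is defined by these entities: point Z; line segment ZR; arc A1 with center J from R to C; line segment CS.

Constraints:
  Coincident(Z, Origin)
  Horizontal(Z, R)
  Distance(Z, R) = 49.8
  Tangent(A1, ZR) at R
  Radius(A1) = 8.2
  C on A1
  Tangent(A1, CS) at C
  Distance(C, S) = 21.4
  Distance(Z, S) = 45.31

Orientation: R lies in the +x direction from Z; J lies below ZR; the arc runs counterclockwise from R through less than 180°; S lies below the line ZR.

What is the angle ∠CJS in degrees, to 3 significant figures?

69.0°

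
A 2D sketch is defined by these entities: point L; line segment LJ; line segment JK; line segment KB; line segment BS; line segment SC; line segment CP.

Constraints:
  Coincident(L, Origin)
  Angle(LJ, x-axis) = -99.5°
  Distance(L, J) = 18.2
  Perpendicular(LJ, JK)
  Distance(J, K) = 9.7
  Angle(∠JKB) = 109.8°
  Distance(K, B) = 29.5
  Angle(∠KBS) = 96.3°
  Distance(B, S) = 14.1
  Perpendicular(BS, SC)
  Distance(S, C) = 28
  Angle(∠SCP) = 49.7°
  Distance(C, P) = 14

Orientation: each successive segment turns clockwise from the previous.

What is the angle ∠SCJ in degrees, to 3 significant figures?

123°

∠KBS = 96.3° gives BS at 16.6° from the x-axis; with |BS| = 14.1, S = (-4.33, 16.7). BS is perpendicular to SC, so SC runs at -73.4°; with |SC| = 28.0, C = (3.67, -10.1). Then cos ∠SCJ = CS·CJ / (|CS||CJ|), giving 123°.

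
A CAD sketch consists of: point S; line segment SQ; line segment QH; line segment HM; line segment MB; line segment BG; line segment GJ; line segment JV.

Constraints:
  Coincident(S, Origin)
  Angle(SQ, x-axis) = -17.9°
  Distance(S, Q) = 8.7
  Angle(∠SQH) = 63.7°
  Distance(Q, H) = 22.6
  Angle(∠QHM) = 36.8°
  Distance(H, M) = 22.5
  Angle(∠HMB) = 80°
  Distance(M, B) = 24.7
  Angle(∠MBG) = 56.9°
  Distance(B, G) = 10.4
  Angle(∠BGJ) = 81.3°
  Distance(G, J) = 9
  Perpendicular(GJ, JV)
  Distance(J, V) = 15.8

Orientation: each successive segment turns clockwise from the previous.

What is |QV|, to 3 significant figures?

14.1

S is at the origin; SQ runs at -17.9° with length 8.7, so Q = (8.28, -2.67). ∠SQH = 63.7° gives QH at -134° from the x-axis; with |QH| = 22.6, H = (-7.48, -18.9). ∠QHM = 36.8° gives HM at 82.6° from the x-axis; with |HM| = 22.5, M = (-4.58, 3.44). ∠HMB = 80.0° gives MB at -17.4° from the x-axis; with |MB| = 24.7, B = (19.0, -3.95). ∠MBG = 56.9° gives BG at -140° from the x-axis; with |BG| = 10.4, G = (11.0, -10.6). ∠BGJ = 81.3° gives GJ at 121° from the x-axis; with |GJ| = 9.0, J = (6.36, -2.83). GJ is perpendicular to JV, so JV runs at 30.8°; with |JV| = 15.8, V = (19.9, 5.26). Then |QV| = |V − Q| = 14.1.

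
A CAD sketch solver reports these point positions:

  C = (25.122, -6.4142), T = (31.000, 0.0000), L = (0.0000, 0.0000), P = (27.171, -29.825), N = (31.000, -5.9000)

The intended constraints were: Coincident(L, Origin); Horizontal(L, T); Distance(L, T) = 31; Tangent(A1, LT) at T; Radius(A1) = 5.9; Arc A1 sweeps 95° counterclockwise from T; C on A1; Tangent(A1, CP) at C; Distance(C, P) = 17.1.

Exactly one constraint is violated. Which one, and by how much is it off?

Distance(C, P) = 17.1 — off by 6.40.

L = (0.00, 0.00) ✓; L.y = 0.00, T.y = 0.00 ✓; |LT| = 31.00 ✓; ∠(NT, TL) = 90.00° ✓; |NT| = 5.900 ✓; bearing(N→C) − bearing(N→T) = 95.00° ✓; |NC| = 5.900 ✓; ∠(NC, CP) = 90.00° ✓; |CP| = 23.50 ✗.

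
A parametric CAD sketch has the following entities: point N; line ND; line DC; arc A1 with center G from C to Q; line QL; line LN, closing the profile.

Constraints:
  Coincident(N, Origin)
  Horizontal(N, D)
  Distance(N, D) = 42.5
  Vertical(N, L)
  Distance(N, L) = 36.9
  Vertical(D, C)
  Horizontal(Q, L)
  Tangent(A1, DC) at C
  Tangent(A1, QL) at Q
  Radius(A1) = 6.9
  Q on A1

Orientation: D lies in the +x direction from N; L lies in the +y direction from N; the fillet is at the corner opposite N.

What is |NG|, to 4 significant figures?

46.55

N is at the origin; N and D share the same y with |ND| = 42.5 and D on the +x side, so D = (42.50, 0.000). N and L share the same x with |NL| = 36.9 and L on the +y side, so L = (0.000, 36.90). The virtual corner opposite N is at (42.50, 36.90). The tangent condition forces GC to be normal to DC and since A1 is tangent to QL there, GQ ⟂ QL, with radius 6.9, so the center G sits 6.9 in from both sides at G = (35.60, 30.00). Then |NG| = |G − N| = 46.55.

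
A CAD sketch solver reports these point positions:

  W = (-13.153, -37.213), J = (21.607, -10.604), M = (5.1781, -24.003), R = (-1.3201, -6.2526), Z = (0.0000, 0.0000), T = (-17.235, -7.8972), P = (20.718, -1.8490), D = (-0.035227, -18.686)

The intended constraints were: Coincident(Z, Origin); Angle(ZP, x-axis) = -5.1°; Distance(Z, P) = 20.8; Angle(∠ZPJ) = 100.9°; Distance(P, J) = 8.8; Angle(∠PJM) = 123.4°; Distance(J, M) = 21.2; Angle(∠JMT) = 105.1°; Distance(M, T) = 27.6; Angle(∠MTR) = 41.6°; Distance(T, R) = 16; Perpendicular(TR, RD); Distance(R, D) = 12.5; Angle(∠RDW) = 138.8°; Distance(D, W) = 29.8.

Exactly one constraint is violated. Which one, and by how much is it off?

Distance(D, W) = 29.8 — off by 7.10.

Z = (0.00, 0.00) ✓; ZP at -5.100° ✓; |ZP| = 20.80 ✓; ∠ZPJ = 100.9° ✓; |PJ| = 8.800 ✓; ∠PJM = 123.4° ✓; |JM| = 21.20 ✓; ∠JMT = 105.1° ✓; |MT| = 27.60 ✓; ∠MTR = 41.60° ✓; |TR| = 16.00 ✓; ∠(TR, RD) = 90.00° ✓; |RD| = 12.50 ✓; ∠RDW = 138.8° ✓; |DW| = 22.70 ✗.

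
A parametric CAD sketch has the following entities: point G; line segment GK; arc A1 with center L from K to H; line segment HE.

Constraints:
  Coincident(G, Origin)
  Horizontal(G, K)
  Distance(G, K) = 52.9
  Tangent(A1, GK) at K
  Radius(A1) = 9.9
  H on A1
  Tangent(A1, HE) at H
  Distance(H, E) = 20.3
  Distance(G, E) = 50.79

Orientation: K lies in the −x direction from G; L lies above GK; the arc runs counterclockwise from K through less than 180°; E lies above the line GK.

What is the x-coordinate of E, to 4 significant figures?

-41.44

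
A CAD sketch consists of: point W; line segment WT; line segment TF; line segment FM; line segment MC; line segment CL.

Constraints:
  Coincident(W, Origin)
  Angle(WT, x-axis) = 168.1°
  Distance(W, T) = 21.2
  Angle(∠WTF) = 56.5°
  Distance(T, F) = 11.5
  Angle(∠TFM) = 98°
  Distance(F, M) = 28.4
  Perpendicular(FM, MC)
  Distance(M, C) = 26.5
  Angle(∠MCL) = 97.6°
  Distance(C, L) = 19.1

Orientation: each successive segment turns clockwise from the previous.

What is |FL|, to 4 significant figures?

30.53

W is at the origin; WT runs at 168.1° with length 21.2, so T = (-20.74, 4.372). ∠WTF = 56.5° gives TF at 44.60° from the x-axis; with |TF| = 11.5, F = (-12.56, 12.45). ∠TFM = 98.0° gives FM at -37.40° from the x-axis; with |FM| = 28.4, M = (10.01, -4.803). FM is perpendicular to MC, so MC runs at -127.4°; with |MC| = 26.5, C = (-6.090, -25.86). ∠MCL = 97.6° gives CL at 150.2° from the x-axis; with |CL| = 19.1, L = (-22.66, -16.36). Then |FL| = |L − F| = 30.53.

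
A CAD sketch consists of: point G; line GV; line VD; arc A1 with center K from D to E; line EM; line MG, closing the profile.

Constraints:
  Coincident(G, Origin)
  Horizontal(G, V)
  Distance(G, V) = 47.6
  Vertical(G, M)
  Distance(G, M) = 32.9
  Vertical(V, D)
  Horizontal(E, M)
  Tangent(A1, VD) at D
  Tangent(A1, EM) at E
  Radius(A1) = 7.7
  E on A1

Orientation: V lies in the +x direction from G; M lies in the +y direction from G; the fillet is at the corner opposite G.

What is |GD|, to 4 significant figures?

53.86

The virtual corner opposite G is at (47.60, 32.90). Since A1 is tangent to VD there, KD ⟂ VD and since A1 is tangent to EM there, KE ⟂ EM, with radius 7.7, so the center K sits 7.7 in from both sides at K = (39.90, 25.20). That places the tangent points at D = (47.60, 25.20) on VD and E = (39.90, 32.90) on EM. Then |GD| = |D − G| = 53.86.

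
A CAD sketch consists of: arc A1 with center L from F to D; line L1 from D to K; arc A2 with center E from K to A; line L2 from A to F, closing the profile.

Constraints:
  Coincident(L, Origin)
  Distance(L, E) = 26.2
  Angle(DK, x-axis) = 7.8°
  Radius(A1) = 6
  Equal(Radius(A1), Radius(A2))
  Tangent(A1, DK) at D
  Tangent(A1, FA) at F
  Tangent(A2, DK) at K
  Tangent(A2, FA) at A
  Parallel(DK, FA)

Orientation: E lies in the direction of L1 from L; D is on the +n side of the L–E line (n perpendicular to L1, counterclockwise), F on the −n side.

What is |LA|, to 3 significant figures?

26.9

Tangency of A1 to both parallel lines with radius 6.0 puts D and F at L ± 6.0·n: D = (-0.814, 5.94), F = (0.814, -5.94). Equal radii place K and A the same way about E: K = E + 6.0·n = (25.1, 9.50), A = E − 6.0·n = (26.8, -2.39). Then |LA| = |A − L| = 26.9.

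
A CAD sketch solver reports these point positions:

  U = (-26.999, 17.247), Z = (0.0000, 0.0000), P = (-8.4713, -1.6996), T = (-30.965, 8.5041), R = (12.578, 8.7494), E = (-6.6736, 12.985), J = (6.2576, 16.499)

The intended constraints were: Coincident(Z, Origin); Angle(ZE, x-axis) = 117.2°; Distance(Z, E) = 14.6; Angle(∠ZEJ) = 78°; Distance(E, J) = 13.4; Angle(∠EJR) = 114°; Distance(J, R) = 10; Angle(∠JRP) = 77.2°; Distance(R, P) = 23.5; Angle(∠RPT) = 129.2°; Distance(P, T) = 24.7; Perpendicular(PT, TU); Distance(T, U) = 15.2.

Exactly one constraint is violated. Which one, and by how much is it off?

Distance(T, U) = 15.2 — off by 5.60.

Z = (0.00, 0.00) ✓; ZE at 117.2° ✓; |ZE| = 14.60 ✓; ∠ZEJ = 78.00° ✓; |EJ| = 13.40 ✓; ∠EJR = 114.0° ✓; |JR| = 10.00 ✓; ∠JRP = 77.20° ✓; |RP| = 23.50 ✓; ∠RPT = 129.2° ✓; |PT| = 24.70 ✓; ∠(PT, TU) = 90.00° ✓; |TU| = 9.600 ✗.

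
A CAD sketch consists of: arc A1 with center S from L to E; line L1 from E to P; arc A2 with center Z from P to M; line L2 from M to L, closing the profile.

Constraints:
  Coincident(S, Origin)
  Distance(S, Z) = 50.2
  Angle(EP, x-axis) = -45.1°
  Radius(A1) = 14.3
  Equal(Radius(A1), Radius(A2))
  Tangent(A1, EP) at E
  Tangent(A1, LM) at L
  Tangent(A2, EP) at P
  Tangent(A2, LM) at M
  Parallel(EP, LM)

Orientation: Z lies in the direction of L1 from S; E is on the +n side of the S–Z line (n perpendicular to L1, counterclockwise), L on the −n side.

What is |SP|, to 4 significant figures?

52.20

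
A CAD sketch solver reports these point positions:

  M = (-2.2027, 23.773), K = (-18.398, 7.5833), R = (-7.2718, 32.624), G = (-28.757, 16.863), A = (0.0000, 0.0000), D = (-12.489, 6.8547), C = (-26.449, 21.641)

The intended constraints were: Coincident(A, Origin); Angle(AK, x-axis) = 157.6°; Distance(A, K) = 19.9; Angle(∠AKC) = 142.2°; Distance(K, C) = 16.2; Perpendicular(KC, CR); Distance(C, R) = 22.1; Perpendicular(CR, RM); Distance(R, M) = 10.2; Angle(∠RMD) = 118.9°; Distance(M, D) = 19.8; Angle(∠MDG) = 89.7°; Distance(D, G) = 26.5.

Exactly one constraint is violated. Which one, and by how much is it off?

Distance(D, G) = 26.5 — off by 7.40.

A = (0.00, 0.00) ✓; AK at 157.6° ✓; |AK| = 19.90 ✓; ∠AKC = 142.2° ✓; |KC| = 16.20 ✓; ∠(KC, CR) = 90.00° ✓; |CR| = 22.10 ✓; ∠(CR, RM) = 90.00° ✓; |RM| = 10.20 ✓; ∠RMD = 118.9° ✓; |MD| = 19.80 ✓; ∠MDG = 89.70° ✓; |DG| = 19.10 ✗.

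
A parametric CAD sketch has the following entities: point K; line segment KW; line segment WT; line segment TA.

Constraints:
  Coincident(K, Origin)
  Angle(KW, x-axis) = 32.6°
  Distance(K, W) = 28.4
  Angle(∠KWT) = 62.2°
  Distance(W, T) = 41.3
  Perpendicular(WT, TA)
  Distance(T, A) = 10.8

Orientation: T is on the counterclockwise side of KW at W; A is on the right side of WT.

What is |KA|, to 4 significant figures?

45.58

K is at the origin; KW runs at 32.6° with length 28.4, so W = 28.4·(cos 32.6°, sin 32.6°) = (23.93, 15.30). ∠KWT = 62.2°, so WT runs at 32.6° + (180° − 62.2°) = 150.4° from the x-axis; with |WT| = 41.3, T = W + 41.3·(cos 150.4°, sin 150.4°) = (-11.98, 35.70). WT is perpendicular to TA; with |TA| = 10.8 on the right of WT, A = T + 10.8·(0.4939, 0.8695) = (-6.650, 45.09). Then |KA| = |A − K| = 45.58.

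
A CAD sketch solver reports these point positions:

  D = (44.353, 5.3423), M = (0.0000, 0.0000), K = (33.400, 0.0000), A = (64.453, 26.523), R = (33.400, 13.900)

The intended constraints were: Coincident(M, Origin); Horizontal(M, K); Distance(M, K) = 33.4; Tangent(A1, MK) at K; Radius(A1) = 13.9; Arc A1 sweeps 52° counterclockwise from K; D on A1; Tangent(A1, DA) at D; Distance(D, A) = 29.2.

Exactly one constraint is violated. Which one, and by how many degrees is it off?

Tangent(A1, DA) at D — off by 5.50°.

M = (0.00, 0.00) ✓; M.y = 0.00, K.y = 0.00 ✓; |MK| = 33.40 ✓; ∠(RK, KM) = 90.00° ✓; |RK| = 13.90 ✓; bearing(R→D) − bearing(R→K) = 52.00° ✓; |RD| = 13.90 ✓; ∠(RD, DA) = 95.50° ✗; |DA| = 29.20 ✓.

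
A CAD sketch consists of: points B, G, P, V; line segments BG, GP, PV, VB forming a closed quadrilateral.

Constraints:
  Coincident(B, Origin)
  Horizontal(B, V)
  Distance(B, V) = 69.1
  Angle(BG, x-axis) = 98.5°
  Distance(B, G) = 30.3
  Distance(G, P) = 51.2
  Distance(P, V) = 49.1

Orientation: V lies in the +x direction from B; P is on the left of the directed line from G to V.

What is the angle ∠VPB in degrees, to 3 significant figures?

75.8°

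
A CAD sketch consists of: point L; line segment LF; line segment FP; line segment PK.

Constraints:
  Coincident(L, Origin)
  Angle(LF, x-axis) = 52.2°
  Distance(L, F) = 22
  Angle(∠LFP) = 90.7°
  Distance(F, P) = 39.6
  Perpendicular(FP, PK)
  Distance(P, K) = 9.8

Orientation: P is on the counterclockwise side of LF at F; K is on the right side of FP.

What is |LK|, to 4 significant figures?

51.00

L is at the origin; LF runs at 52.2° with length 22.0, so F = 22.0·(cos 52.2°, sin 52.2°) = (13.48, 17.38). ∠LFP = 90.7°, so FP runs at 52.2° + (180° − 90.7°) = 141.5° from the x-axis; with |FP| = 39.6, P = F + 39.6·(cos 141.5°, sin 141.5°) = (-17.51, 42.03). FP ⟂ PK; with |PK| = 9.8 on the right of FP, K = P + 9.8·(0.6225, 0.7826) = (-11.41, 49.70). Then |LK| = |K − L| = 51.00.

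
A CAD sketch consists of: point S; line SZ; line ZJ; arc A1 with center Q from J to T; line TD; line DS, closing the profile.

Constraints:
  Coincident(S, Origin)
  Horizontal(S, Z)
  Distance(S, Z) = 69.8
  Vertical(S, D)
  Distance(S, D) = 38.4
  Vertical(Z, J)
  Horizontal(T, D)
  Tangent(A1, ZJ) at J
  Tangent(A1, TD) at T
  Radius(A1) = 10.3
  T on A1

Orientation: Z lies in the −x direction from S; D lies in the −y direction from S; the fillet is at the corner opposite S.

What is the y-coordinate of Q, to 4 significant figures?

-28.10

S is at the origin; SZ is horizontal with |SZ| = 69.8 and Z on the −x side, so Z = (-69.80, 0.000). S and D share the same x with |SD| = 38.4 and D on the −y side, so D = (0.000, -38.40). The virtual corner opposite S is at (-69.80, -38.40). A1 meets ZJ tangentially, so QJ is at right angles to ZJ and since A1 is tangent to TD there, QT ⟂ TD, with radius 10.3, so the center Q sits 10.3 in from both sides at Q = (-59.50, -28.10). So Q.y = -28.10.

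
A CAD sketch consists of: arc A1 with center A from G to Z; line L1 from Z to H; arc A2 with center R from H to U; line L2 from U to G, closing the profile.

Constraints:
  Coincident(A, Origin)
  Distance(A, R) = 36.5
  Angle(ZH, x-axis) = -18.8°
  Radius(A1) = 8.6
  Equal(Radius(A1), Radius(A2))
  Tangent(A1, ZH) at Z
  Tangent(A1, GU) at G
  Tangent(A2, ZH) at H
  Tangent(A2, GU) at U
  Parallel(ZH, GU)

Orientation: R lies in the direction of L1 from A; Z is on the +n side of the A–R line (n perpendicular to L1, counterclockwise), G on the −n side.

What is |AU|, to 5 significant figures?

37.499

The slot axis is L1's direction at -18.8°, so u = (cos -18.8°, sin -18.8°) = (0.94665, -0.32227) and n = (−sin -18.8°, cos -18.8°) = (0.32227, 0.94665). A is at the origin and R lies 36.5 along u from A, so R = 36.5·u = (34.553, -11.763). Tangency of A1 to both parallel lines with radius 8.6 puts Z and G at A ± 8.6·n: Z = (2.7715, 8.1412), G = (-2.7715, -8.1412). Equal radii place H and U the same way about R: H = R + 8.6·n = (37.324, -3.6215), U = R − 8.6·n = (31.781, -19.904). Then |AU| = |U − A| = 37.499.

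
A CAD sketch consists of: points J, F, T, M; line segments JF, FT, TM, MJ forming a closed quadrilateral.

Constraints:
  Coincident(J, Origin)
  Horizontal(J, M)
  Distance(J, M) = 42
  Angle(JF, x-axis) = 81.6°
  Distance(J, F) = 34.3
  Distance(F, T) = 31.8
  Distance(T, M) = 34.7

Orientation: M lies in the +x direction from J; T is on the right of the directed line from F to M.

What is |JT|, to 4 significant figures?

7.698

J is at the origin; JM is horizontal with |JM| = 42.0 and M in +x, so M = (42.0, 0). JF runs at 81.6° with |JF| = 34.3, so F = (5.011, 33.93). T is determined by |FT| = 31.8 and |TM| = 34.7 together: it lies at the intersection of circle(F, 31.8) and circle(M, 34.7). With |FM| = 50.20, the foot of the radical line on FM is 23.18 from F and the perpendicular offset is √(31.8² − 23.18²) = 21.77. Taking the right-of-FM solution: T = (7.371, 2.220).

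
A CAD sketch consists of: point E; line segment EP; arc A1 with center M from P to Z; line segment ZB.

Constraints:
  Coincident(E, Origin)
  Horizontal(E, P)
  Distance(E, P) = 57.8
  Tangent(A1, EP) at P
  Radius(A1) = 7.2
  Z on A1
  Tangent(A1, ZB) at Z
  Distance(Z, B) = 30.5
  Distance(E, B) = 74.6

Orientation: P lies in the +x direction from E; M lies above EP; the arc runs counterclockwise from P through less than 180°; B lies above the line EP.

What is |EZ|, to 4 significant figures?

65.41

Checks: |MZ| = 7.200 ✓; ∠(MZ, ZB) = 90.00° ✓; |ZB| = 30.50 ✓; |EB| = 74.60 ✓.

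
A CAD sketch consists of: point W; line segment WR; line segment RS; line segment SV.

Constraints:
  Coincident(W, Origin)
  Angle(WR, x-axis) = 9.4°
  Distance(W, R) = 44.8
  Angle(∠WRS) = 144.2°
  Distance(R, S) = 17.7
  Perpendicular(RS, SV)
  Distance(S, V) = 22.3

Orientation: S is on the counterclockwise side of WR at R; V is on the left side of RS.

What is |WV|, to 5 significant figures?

54.177

W is at the origin; WR runs at 9.4° with length 44.8, so R = 44.8·(cos 9.4°, sin 9.4°) = (44.198, 7.3170). ∠WRS = 144.2°, so RS runs at 9.4° + (180° − 144.2°) = 45.200° from the x-axis; with |RS| = 17.7, S = R + 17.7·(cos 45.200°, sin 45.200°) = (56.670, 19.876). RS is perpendicular to SV; with |SV| = 22.3 on the left of RS, V = S + 22.3·(-0.70957, 0.70463) = (40.847, 35.590). Then |WV| = |V − W| = 54.177.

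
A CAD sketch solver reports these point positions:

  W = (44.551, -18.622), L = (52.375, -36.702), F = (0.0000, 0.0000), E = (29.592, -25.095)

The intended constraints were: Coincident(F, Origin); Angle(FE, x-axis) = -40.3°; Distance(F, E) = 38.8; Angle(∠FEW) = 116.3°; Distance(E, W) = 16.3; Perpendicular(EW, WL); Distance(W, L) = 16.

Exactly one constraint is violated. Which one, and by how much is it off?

Distance(W, L) = 16 — off by 3.70.

F = (0.00, 0.00) ✓; FE at -40.30° ✓; |FE| = 38.80 ✓; ∠FEW = 116.3° ✓; |EW| = 16.30 ✓; ∠(EW, WL) = 90.00° ✓; |WL| = 19.70 ✗.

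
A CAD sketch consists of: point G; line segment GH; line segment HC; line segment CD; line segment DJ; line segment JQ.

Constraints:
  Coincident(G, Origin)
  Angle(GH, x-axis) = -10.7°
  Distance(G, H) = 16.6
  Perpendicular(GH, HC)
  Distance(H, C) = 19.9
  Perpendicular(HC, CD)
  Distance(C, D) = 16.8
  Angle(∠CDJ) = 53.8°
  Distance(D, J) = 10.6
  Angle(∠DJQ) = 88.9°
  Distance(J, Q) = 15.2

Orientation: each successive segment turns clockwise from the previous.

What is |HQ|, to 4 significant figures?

20.62

G is at the origin; GH runs at -10.7° with length 16.6, so H = (16.31, -3.082). The perpendicularity gives HC at right angles to GH, so HC runs at -100.7°; with |HC| = 19.9, C = (12.62, -22.64). The perpendicularity gives CD at right angles to HC, so CD runs at 169.3°; with |CD| = 16.8, D = (-3.891, -19.52). ∠CDJ = 53.8° gives DJ at 43.10° from the x-axis; with |DJ| = 10.6, J = (3.848, -12.27). ∠DJQ = 88.9° gives JQ at -48.00° from the x-axis; with |JQ| = 15.2, Q = (14.02, -23.57). Then |HQ| = |Q − H| = 20.62.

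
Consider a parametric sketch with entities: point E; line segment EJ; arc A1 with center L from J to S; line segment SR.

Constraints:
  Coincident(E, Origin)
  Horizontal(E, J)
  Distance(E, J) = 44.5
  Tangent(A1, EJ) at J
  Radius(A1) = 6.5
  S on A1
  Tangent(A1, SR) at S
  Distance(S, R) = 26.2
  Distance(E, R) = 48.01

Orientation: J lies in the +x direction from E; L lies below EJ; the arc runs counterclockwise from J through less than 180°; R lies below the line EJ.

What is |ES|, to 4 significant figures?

38.49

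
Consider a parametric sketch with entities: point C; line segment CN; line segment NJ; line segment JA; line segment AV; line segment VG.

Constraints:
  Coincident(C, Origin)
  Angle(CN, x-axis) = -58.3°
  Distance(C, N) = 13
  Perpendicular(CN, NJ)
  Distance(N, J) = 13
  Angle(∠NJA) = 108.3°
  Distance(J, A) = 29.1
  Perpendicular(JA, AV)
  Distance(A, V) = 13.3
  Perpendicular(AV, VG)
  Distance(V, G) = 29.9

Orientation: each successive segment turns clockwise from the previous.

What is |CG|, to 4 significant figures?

9.584

C is at the origin; CN runs at -58.3° with length 13.0, so N = (6.831, -11.06). CN ⟂ NJ, so NJ runs at -148.3°; with |NJ| = 13.0, J = (-4.229, -17.89). ∠NJA = 108.3° gives JA at 140.0° from the x-axis; with |JA| = 29.1, A = (-26.52, 0.8134). JA ⟂ AV, so AV runs at 50.00°; with |AV| = 13.3, V = (-17.97, 11.00). AV is perpendicular to VG, so VG runs at -40.00°; with |VG| = 29.9, G = (4.932, -8.218). Then |CG| = |G − C| = 9.584.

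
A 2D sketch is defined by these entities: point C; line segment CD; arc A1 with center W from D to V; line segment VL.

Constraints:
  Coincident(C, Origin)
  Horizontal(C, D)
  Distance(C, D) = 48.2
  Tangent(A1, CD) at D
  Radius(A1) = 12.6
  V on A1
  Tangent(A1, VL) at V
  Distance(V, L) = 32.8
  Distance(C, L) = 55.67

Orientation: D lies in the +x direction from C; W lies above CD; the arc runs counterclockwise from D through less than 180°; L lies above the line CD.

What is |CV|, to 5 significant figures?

60.950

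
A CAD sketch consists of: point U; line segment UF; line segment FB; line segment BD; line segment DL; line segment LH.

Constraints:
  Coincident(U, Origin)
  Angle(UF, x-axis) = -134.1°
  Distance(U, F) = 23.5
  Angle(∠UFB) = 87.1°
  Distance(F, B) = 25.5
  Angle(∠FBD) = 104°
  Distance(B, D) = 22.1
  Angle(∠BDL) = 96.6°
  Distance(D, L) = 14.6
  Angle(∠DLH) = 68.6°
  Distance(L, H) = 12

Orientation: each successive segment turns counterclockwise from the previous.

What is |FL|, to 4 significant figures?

31.65

U is at the origin; UF runs at -134.1° with length 23.5, so F = (-16.35, -16.88). ∠UFB = 87.1° gives FB at -41.20° from the x-axis; with |FB| = 25.5, B = (2.833, -33.67). ∠FBD = 104.0° gives BD at 34.80° from the x-axis; with |BD| = 22.1, D = (20.98, -21.06). ∠BDL = 96.6° gives DL at 118.2° from the x-axis; with |DL| = 14.6, L = (14.08, -8.193). Then |FL| = |L − F| = 31.65.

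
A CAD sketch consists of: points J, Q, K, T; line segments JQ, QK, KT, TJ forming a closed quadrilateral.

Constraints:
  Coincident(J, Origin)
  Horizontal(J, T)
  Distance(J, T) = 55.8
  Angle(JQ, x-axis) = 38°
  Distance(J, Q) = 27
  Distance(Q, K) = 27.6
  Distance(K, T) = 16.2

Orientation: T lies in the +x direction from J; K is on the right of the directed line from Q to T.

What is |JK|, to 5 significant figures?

40.180

Checks: |QK| = 27.60 ✓; |KT| = 16.20 ✓.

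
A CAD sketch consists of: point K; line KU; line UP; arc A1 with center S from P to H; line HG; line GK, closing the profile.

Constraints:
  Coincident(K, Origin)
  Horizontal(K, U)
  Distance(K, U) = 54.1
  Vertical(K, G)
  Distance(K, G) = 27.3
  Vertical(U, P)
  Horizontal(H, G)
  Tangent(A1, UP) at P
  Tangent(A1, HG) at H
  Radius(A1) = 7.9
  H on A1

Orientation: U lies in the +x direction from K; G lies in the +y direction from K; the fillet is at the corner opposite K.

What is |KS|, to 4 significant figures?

50.11

K and G share the same x with |KG| = 27.3 and G on the +y side, so G = (0.000, 27.30). The virtual corner opposite K is at (54.10, 27.30). The tangent condition forces SP to be normal to UP and tangency of A1 to HG means the radius SH is perpendicular to HG, with radius 7.9, so the center S sits 7.9 in from both sides at S = (46.20, 19.40). Then |KS| = |S − K| = 50.11.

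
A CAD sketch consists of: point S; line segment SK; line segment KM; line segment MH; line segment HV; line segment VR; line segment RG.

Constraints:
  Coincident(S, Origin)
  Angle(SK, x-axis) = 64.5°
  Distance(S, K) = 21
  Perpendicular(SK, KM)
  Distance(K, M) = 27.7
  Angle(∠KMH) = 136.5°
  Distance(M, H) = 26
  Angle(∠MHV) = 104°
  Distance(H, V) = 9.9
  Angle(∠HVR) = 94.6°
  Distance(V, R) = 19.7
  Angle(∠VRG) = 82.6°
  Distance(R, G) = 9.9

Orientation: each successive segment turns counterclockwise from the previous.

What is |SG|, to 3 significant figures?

31.2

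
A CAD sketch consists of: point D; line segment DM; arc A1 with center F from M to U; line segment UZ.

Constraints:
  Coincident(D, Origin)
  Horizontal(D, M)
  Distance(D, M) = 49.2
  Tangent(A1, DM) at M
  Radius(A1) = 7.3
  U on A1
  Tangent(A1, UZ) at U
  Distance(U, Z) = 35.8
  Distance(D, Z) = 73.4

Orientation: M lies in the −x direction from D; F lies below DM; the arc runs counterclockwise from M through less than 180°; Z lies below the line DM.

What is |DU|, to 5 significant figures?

56.843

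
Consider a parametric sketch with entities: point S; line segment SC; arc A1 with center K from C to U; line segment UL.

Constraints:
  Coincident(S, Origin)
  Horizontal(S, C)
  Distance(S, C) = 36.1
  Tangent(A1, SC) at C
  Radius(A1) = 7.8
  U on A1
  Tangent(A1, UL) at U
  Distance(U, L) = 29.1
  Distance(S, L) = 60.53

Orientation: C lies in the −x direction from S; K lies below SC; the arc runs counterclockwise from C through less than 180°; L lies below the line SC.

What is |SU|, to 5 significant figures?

44.186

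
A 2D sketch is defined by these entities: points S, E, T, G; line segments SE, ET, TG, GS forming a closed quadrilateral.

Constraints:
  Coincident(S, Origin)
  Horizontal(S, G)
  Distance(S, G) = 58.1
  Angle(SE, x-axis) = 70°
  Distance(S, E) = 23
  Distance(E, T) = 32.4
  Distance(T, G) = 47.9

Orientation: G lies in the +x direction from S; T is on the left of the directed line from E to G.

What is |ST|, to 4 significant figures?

53.21

S is at the origin; SG is horizontal with |SG| = 58.1 and G in +x, so G = (58.1, 0). SE runs at 70.0° with |SE| = 23.0, so E = (7.866, 21.61). T is determined by |ET| = 32.4 and |TG| = 47.9 together: it lies at the intersection of circle(E, 32.4) and circle(G, 47.9). With |EG| = 54.69, the foot of the radical line on EG is 15.96 from E and the perpendicular offset is √(32.4² − 15.96²) = 28.19. Taking the left-of-EG solution: T = (33.67, 41.20).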